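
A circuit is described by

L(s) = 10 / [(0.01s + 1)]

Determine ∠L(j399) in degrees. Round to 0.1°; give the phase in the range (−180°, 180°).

At ω = 399 rad/s:
pole (1 + j399·0.01) = 1 + j3.99 → |·| ≈ 4.1134, ∠ ≈ 75.93°
∠L = (0°) − (75.93°) = -75.93°

-75.9°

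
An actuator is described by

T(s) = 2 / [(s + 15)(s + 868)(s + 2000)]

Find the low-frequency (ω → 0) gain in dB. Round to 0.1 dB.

-142.3 dB

T(0) = 2 / (15·868·2000) ≈ 7.6805e-08
20 log₁₀(7.6805e-08) ≈ -142.29 dB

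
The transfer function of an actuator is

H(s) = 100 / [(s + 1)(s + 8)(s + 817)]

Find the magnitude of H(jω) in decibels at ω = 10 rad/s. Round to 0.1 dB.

-60.4 dB

At s = jω = j10:
pole (s+1): 1 + j10 → |·| = √(1²+10²) = √101 ≈ 10.05, ∠ = arctan(10/1) ≈ 84.29°
pole (s+8): 8 + j10 → |·| = √(8²+10²) = √164 ≈ 12.806, ∠ = arctan(10/8) ≈ 51.34°
pole (s+817): 817 + j10 → |·| = √(817²+10²) = √667589 ≈ 817.06, ∠ = arctan(10/817) ≈ 0.70°
|H| = 100 / 1.0516e+05 ≈ 0.00095093
Gain = 20 log₁₀(0.00095093) ≈ -60.44 dB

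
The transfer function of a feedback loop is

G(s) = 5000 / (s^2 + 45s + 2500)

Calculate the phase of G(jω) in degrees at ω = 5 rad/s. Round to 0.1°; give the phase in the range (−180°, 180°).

At s = jω = j5:
quadratic: (j5)² + 45·j5 + 2500 = 2475 + j225 → |·| ≈ 2485.2, ∠ ≈ 5.19°
∠G = 0.00° − 5.19° = -5.19°

-5.2°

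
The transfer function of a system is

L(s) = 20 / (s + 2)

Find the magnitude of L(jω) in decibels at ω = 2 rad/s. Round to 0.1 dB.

17.0 dB

Substitute s = j2:
Numerator: 20 = 20 + j0
Denominator: (j2) + 2 = 2 + j2
|N| = √(20² + 0²) ≈ 20, ∠N ≈ 0.00°
|D| = √(2² + 2²) ≈ 2.8284, ∠D ≈ 45.00°
|L| = 20 / 2.8284 ≈ 7.0711
Gain = 20 log₁₀(7.0711) ≈ 16.99 dB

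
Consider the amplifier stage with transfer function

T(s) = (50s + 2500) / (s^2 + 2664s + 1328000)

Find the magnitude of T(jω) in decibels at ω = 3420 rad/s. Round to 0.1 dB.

Substitute s = j3420:
Numerator: 50(j3420) + 2500 = 2500 + j171000
Denominator: (j3420)^2 + 2664(j3420) + 1328000 = -10368400 + j9110880
|N| = √(2500² + 171000²) ≈ 1.7102e+05, ∠N ≈ 89.16°
|D| = √(10368400² + 9110880²) ≈ 1.3803e+07, ∠D ≈ 138.69°
|T| = 1.7102e+05 / 1.3803e+07 ≈ 0.01239
Gain = 20 log₁₀(0.01239) ≈ -38.14 dB

-38.1 dB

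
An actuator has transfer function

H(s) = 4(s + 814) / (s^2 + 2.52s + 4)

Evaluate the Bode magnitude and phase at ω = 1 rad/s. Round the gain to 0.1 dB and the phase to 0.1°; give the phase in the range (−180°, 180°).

At s = jω = j1:
zero (s+814): 814 + j1 → |·| = √(814²+1²) = √662597 ≈ 814, ∠ = arctan(1/814) ≈ 0.07°
quadratic: (j1)² + 2.52·j1 + 4 = 3 + j2.52 → |·| ≈ 3.918, ∠ ≈ 40.03°
|H| = 4 · 814 / 3.918 ≈ 831.04
Gain = 20 log₁₀(831.04) ≈ 58.39 dB
∠H = 0.07° − 40.03° = -39.96°

58.4 dB, -40.0°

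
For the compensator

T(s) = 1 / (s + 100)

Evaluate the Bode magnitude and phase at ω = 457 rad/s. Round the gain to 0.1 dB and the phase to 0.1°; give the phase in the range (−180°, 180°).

-53.4 dB, -77.7°

Substitute s = j457:
Numerator: 1 = 1 + j0
Denominator: (j457) + 100 = 100 + j457
|N| = √(1² + 0²) ≈ 1, ∠N ≈ 0.00°
|D| = √(100² + 457²) ≈ 467.81, ∠D ≈ 77.66°
|T| = 1 / 467.81 ≈ 0.0021376
Gain = 20 log₁₀(0.0021376) ≈ -53.40 dB
∠T = 0.00° − 77.66° = -77.66°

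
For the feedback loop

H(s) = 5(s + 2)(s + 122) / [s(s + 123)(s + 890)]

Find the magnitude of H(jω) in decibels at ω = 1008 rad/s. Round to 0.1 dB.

At s = jω = j1008:
zero (s+2): 2 + j1008 → |·| = √(2²+1008²) = √1016068 ≈ 1008, ∠ = arctan(1008/2) ≈ 89.89°
zero (s+122): 122 + j1008 → |·| = √(122²+1008²) = √1030948 ≈ 1015.4, ∠ = arctan(1008/122) ≈ 83.10°
pole (s+123): 123 + j1008 → |·| = √(123²+1008²) = √1031193 ≈ 1015.5, ∠ = arctan(1008/123) ≈ 83.04°
pole (s+890): 890 + j1008 → |·| = √(890²+1008²) = √1808164 ≈ 1344.7, ∠ = arctan(1008/890) ≈ 48.56°
pole at origin: |s| = 1008, ∠ = 90.00° (in denominator)
|H| = 5 · 1.0235e+06 / 1.3765e+09 ≈ 0.0037178
Gain = 20 log₁₀(0.0037178) ≈ -48.59 dB

-48.6 dB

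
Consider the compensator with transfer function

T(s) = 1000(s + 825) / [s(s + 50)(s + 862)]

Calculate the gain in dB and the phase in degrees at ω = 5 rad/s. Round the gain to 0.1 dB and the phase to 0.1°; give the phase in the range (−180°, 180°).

11.6 dB, -95.7°

At s = jω = j5:
zero (s+825): 825 + j5 → |·| = √(825²+5²) = √680650 ≈ 825.02, ∠ = arctan(5/825) ≈ 0.35°
pole (s+50): 50 + j5 → |·| = √(50²+5²) = √2525 ≈ 50.249, ∠ = arctan(5/50) ≈ 5.71°
pole (s+862): 862 + j5 → |·| = √(862²+5²) = √743069 ≈ 862.01, ∠ = arctan(5/862) ≈ 0.33°
pole at origin: |s| = 5, ∠ = 90.00° (in denominator)
|T| = 1000 · 825.02 / 2.1658e+05 ≈ 3.8093
Gain = 20 log₁₀(3.8093) ≈ 11.62 dB
∠T = 0.35° − 96.04° = -95.69°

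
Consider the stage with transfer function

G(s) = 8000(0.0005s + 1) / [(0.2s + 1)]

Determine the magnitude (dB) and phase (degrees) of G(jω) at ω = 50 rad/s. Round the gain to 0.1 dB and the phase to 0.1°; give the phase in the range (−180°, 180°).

At ω = 50 rad/s:
zero (1 + j50·0.0005) = 1 + j0.025 → |·| ≈ 1.0003, ∠ ≈ 1.43°
pole (1 + j50·0.2) = 1 + j10 → |·| ≈ 10.05, ∠ ≈ 84.29°
|G| = 8000 · 1.0003 / (10.05) ≈ 796.26
Gain = 20 log₁₀(796.26) ≈ 58.02 dB
∠G = (1.43°) − (84.29°) = -82.86°

58.0 dB, -82.9°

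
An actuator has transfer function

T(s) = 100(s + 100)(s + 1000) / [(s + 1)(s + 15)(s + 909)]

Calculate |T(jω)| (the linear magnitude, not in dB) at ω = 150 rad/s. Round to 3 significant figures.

At s = jω = j150:
zero (s+100): 100 + j150 → |·| = √(100²+150²) = √32500 ≈ 180.28, ∠ = arctan(150/100) ≈ 56.31°
zero (s+1000): 1000 + j150 → |·| = √(1000²+150²) = √1022500 ≈ 1011.2, ∠ = arctan(150/1000) ≈ 8.53°
pole (s+1): 1 + j150 → |·| = √(1²+150²) = √22501 ≈ 150, ∠ = arctan(150/1) ≈ 89.62°
pole (s+15): 15 + j150 → |·| = √(15²+150²) = √22725 ≈ 150.75, ∠ = arctan(150/15) ≈ 84.29°
pole (s+909): 909 + j150 → |·| = √(909²+150²) = √848781 ≈ 921.29, ∠ = arctan(150/909) ≈ 9.37°
|T| = 100 · 1.823e+05 / 2.0833e+07 ≈ 0.87505

0.875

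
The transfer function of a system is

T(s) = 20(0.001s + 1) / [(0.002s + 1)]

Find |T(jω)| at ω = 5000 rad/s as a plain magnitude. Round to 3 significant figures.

At ω = 5000 rad/s:
zero (1 + j5000·0.001) = 1 + j5 → |·| ≈ 5.099, ∠ ≈ 78.69°
pole (1 + j5000·0.002) = 1 + j10 → |·| ≈ 10.05, ∠ ≈ 84.29°
|T| = 20 · 5.099 / (10.05) ≈ 10.147

10.1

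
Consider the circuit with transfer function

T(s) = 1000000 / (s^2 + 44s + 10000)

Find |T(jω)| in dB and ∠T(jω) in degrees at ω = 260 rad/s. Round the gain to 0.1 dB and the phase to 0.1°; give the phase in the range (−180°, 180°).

At s = jω = j260:
quadratic: (j260)² + 44·j260 + 10000 = -57600 + j11440 → |·| ≈ 58725, ∠ ≈ 168.77°
|T| = 1000000 / 58725 ≈ 17.029
Gain = 20 log₁₀(17.029) ≈ 24.62 dB
∠T = 0.00° − 168.77° = -168.77°

24.6 dB, -168.8°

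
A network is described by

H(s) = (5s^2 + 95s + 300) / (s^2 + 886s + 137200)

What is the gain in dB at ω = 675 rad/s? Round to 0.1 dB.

Substitute s = j675:
Numerator: 5(j675)^2 + 95(j675) + 300 = -2277825 + j64125
Denominator: (j675)^2 + 886(j675) + 137200 = -318425 + j598050
|N| = √(2277825² + 64125²) ≈ 2.2787e+06, ∠N ≈ 178.39°
|D| = √(318425² + 598050²) ≈ 6.7754e+05, ∠D ≈ 118.03°
|H| = 2.2787e+06 / 6.7754e+05 ≈ 3.3632
Gain = 20 log₁₀(3.3632) ≈ 10.54 dB

10.5 dB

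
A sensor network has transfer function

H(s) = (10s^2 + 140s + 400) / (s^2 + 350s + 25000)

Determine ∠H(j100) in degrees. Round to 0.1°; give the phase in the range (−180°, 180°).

105.2°

Substitute s = j100:
Numerator: 10(j100)^2 + 140(j100) + 400 = -99600 + j14000
Denominator: (j100)^2 + 350(j100) + 25000 = 15000 + j35000
|N| = √(99600² + 14000²) ≈ 1.0058e+05, ∠N ≈ 172.00°
|D| = √(15000² + 35000²) ≈ 38079, ∠D ≈ 66.80°
∠H = 172.00° − 66.80° = 105.20°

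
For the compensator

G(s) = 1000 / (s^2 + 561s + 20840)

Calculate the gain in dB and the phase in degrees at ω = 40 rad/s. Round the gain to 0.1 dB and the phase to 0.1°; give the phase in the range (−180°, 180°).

Substitute s = j40:
Numerator: 1000 = 1000 + j0
Denominator: (j40)^2 + 561(j40) + 20840 = 19240 + j22440
|N| = √(1000² + 0²) ≈ 1000, ∠N ≈ 0.00°
|D| = √(19240² + 22440²) ≈ 29559, ∠D ≈ 49.39°
|G| = 1000 / 29559 ≈ 0.033831
Gain = 20 log₁₀(0.033831) ≈ -29.41 dB
∠G = 0.00° − 49.39° = -49.39°

-29.4 dB, -49.4°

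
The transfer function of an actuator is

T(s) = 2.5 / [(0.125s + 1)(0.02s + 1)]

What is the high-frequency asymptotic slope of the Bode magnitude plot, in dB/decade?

-40 dB/decade

Each pole contributes −20 dB/decade at high frequency; each zero contributes +20 dB/decade.
Net: 0 zero(s) − 2 pole(s) → -40 dB/decade.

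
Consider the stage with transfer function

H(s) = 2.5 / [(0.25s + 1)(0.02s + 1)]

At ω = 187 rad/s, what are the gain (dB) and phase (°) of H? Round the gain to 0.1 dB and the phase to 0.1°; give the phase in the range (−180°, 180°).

-37.2 dB, -163.8°

At ω = 187 rad/s:
pole (1 + j187·0.25) = 1 + j46.75 → |·| ≈ 46.761, ∠ ≈ 88.77°
pole (1 + j187·0.02) = 1 + j3.74 → |·| ≈ 3.8714, ∠ ≈ 75.03°
|H| = 2.5 · 1 / (46.761 · 3.8714) ≈ 0.01381
Gain = 20 log₁₀(0.01381) ≈ -37.20 dB
∠H = (0°) − (88.77° + 75.03°) = -163.80°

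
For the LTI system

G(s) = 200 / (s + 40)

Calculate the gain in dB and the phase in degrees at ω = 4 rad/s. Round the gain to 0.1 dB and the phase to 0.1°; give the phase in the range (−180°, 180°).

13.9 dB, -5.7°

At s = jω = j4:
pole (s+40): 40 + j4 → |·| = √(40²+4²) = √1616 ≈ 40.2, ∠ = arctan(4/40) ≈ 5.71°
|G| = 200 / 40.2 ≈ 4.9751
Gain = 20 log₁₀(4.9751) ≈ 13.94 dB
∠G = 0.00° − 5.71° = -5.71°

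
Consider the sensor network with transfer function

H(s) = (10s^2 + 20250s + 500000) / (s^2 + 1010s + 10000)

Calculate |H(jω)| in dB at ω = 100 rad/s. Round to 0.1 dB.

Substitute s = j100:
Numerator: 10(j100)^2 + 20250(j100) + 500000 = 400000 + j2025000
Denominator: (j100)^2 + 1010(j100) + 10000 = 0 + j101000
|N| = √(400000² + 2025000²) ≈ 2.0641e+06, ∠N ≈ 78.83°
|D| = √(0² + 101000²) ≈ 1.01e+05, ∠D ≈ 90.00°
|H| = 2.0641e+06 / 1.01e+05 ≈ 20.437
Gain = 20 log₁₀(20.437) ≈ 26.21 dB

26.2 dB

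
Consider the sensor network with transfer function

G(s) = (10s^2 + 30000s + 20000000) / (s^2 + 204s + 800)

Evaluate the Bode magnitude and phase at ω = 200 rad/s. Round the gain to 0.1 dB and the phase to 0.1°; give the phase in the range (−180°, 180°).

51.2 dB, -116.8°

Substitute s = j200:
Numerator: 10(j200)^2 + 30000(j200) + 20000000 = 19600000 + j6000000
Denominator: (j200)^2 + 204(j200) + 800 = -39200 + j40800
|N| = √(19600000² + 6000000²) ≈ 2.0498e+07, ∠N ≈ 17.02°
|D| = √(39200² + 40800²) ≈ 56580, ∠D ≈ 133.85°
|G| = 2.0498e+07 / 56580 ≈ 362.28
Gain = 20 log₁₀(362.28) ≈ 51.18 dB
∠G = 17.02° − 133.85° = -116.83°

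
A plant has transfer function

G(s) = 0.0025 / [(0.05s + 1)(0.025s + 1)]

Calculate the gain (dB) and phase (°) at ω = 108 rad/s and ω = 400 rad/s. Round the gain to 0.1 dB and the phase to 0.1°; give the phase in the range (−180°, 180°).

At ω = 108 rad/s:
pole (1 + j108·0.05) = 1 + j5.4 → |·| ≈ 5.4918, ∠ ≈ 79.51°
pole (1 + j108·0.025) = 1 + j2.7 → |·| ≈ 2.8792, ∠ ≈ 69.68°
|G| = 0.0025 · 1 / (5.4918 · 2.8792) ≈ 0.00015811
Gain = 20 log₁₀(0.00015811) ≈ -76.02 dB
∠G = (0°) − (79.51° + 69.68°) = -149.19°

At ω = 400 rad/s:
pole (1 + j400·0.05) = 1 + j20 → |·| ≈ 20.025, ∠ ≈ 87.14°
pole (1 + j400·0.025) = 1 + j10 → |·| ≈ 10.05, ∠ ≈ 84.29°
|G| = 0.0025 · 1 / (20.025 · 10.05) ≈ 1.2422e-05
Gain = 20 log₁₀(1.2422e-05) ≈ -98.12 dB
∠G = (0°) − (87.14° + 84.29°) = -171.43°

ω = 108: -76.0 dB, -149.2°; ω = 400: -98.1 dB, -171.4°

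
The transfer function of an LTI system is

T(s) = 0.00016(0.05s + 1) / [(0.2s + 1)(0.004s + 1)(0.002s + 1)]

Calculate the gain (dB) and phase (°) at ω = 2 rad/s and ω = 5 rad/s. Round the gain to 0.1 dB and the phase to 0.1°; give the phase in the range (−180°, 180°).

ω = 2: -76.5 dB, -16.8°; ω = 5: -78.7 dB, -32.7°

At ω = 2 rad/s:
zero (1 + j2·0.05) = 1 + j0.1 → |·| ≈ 1.005, ∠ ≈ 5.71°
pole (1 + j2·0.2) = 1 + j0.4 → |·| ≈ 1.077, ∠ ≈ 21.80°
pole (1 + j2·0.004) = 1 + j0.008 → |·| ≈ 1, ∠ ≈ 0.46°
pole (1 + j2·0.002) = 1 + j0.004 → |·| ≈ 1, ∠ ≈ 0.23°
|T| = 0.00016 · 1.005 / (1.077 · 1 · 1) ≈ 0.0001493
Gain = 20 log₁₀(0.0001493) ≈ -76.52 dB
∠T = (5.71°) − (21.80° + 0.46° + 0.23°) = -16.78°

At ω = 5 rad/s:
zero (1 + j5·0.05) = 1 + j0.25 → |·| ≈ 1.0308, ∠ ≈ 14.04°
pole (1 + j5·0.2) = 1 + j1 → |·| ≈ 1.4142, ∠ ≈ 45.00°
pole (1 + j5·0.004) = 1 + j0.02 → |·| ≈ 1.0002, ∠ ≈ 1.15°
pole (1 + j5·0.002) = 1 + j0.01 → |·| ≈ 1, ∠ ≈ 0.57°
|T| = 0.00016 · 1.0308 / (1.4142 · 1.0002 · 1) ≈ 0.0001166
Gain = 20 log₁₀(0.0001166) ≈ -78.67 dB
∠T = (14.04°) − (45.00° + 1.15° + 0.57°) = -32.68°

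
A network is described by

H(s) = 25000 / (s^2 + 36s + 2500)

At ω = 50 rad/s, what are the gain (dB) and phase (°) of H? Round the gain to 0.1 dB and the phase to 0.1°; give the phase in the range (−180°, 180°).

22.9 dB, -90.0°

At s = jω = j50:
quadratic: (j50)² + 36·j50 + 2500 = 0 + j1800 → |·| ≈ 1800, ∠ ≈ 90.00°
|H| = 25000 / 1800 ≈ 13.889
Gain = 20 log₁₀(13.889) ≈ 22.85 dB
∠H = 0.00° − 90.00° = -90.00°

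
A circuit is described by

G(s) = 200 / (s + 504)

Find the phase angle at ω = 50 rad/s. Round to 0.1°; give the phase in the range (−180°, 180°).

Substitute s = j50:
Numerator: 200 = 200 + j0
Denominator: (j50) + 504 = 504 + j50
|N| = √(200² + 0²) ≈ 200, ∠N ≈ 0.00°
|D| = √(504² + 50²) ≈ 506.47, ∠D ≈ 5.67°
∠G = 0.00° − 5.67° = -5.67°

-5.7°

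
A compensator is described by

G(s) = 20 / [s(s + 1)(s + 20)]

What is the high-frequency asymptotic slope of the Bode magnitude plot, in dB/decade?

-60 dB/decade

Each pole contributes −20 dB/decade at high frequency; each zero contributes +20 dB/decade.
Net: 0 zero(s) − 3 pole(s) → -60 dB/decade.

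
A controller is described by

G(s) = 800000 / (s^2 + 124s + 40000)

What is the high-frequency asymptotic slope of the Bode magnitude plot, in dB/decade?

Each pole contributes −20 dB/decade at high frequency; each zero contributes +20 dB/decade.
Net: 0 zero(s) − 2 pole(s) → -40 dB/decade.

-40 dB/decade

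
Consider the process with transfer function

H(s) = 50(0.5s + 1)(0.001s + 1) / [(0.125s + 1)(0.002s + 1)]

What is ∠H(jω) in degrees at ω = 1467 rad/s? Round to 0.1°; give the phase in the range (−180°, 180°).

At ω = 1467 rad/s:
zero (1 + j1467·0.5) = 1 + j733.5 → |·| ≈ 733.5, ∠ ≈ 89.92°
zero (1 + j1467·0.001) = 1 + j1.467 → |·| ≈ 1.7754, ∠ ≈ 55.72°
pole (1 + j1467·0.125) = 1 + j183.375 → |·| ≈ 183.38, ∠ ≈ 89.69°
pole (1 + j1467·0.002) = 1 + j2.934 → |·| ≈ 3.0997, ∠ ≈ 71.18°
∠H = (89.92° + 55.72°) − (89.69° + 71.18°) = -15.23°

-15.2°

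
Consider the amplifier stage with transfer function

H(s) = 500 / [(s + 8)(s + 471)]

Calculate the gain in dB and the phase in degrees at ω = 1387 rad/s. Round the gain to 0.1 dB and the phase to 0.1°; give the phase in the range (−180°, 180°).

At s = jω = j1387:
pole (s+8): 8 + j1387 → |·| = √(8²+1387²) = √1923833 ≈ 1387, ∠ = arctan(1387/8) ≈ 89.67°
pole (s+471): 471 + j1387 → |·| = √(471²+1387²) = √2145610 ≈ 1464.8, ∠ = arctan(1387/471) ≈ 71.24°
|H| = 500 / 2.0317e+06 ≈ 0.0002461
Gain = 20 log₁₀(0.0002461) ≈ -72.18 dB
∠H = 0.00° − 160.91° = -160.91°

-72.2 dB, -160.9°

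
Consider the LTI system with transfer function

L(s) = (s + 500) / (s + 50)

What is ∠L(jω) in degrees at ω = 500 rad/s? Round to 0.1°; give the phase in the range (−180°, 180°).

-39.3°

At s = jω = j500:
zero (s+500): 500 + j500 → |·| = √(500²+500²) = √500000 ≈ 707.11, ∠ = arctan(500/500) ≈ 45.00°
pole (s+50): 50 + j500 → |·| = √(50²+500²) = √252500 ≈ 502.49, ∠ = arctan(500/50) ≈ 84.29°
∠L = 45.00° − 84.29° = -39.29°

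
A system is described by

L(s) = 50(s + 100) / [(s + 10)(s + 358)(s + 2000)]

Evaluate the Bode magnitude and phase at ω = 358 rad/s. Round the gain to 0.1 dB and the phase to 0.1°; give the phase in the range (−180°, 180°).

At s = jω = j358:
zero (s+100): 100 + j358 → |·| = √(100²+358²) = √138164 ≈ 371.7, ∠ = arctan(358/100) ≈ 74.39°
pole (s+10): 10 + j358 → |·| = √(10²+358²) = √128264 ≈ 358.14, ∠ = arctan(358/10) ≈ 88.40°
pole (s+358): 358 + j358 → |·| = √(358²+358²) = √256328 ≈ 506.29, ∠ = arctan(358/358) ≈ 45.00°
pole (s+2000): 2000 + j358 → |·| = √(2000²+358²) = √4128164 ≈ 2031.8, ∠ = arctan(358/2000) ≈ 10.15°
|L| = 50 · 371.7 / 3.6841e+08 ≈ 5.0447e-05
Gain = 20 log₁₀(5.0447e-05) ≈ -85.94 dB
∠L = 74.39° − 143.55° = -69.16°

-85.9 dB, -69.2°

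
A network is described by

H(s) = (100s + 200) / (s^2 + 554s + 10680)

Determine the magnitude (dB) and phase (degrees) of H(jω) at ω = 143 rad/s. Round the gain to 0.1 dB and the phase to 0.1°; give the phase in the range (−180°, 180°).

-14.9 dB, -7.8°

Substitute s = j143:
Numerator: 100(j143) + 200 = 200 + j14300
Denominator: (j143)^2 + 554(j143) + 10680 = -9769 + j79222
|N| = √(200² + 14300²) ≈ 14301, ∠N ≈ 89.20°
|D| = √(9769² + 79222²) ≈ 79822, ∠D ≈ 97.03°
|H| = 14301 / 79822 ≈ 0.17916
Gain = 20 log₁₀(0.17916) ≈ -14.94 dB
∠H = 89.20° − 97.03° = -7.83°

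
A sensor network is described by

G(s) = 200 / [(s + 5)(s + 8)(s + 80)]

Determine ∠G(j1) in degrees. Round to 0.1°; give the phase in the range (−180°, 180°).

At s = jω = j1:
pole (s+5): 5 + j1 → |·| = √(5²+1²) = √26 ≈ 5.099, ∠ = arctan(1/5) ≈ 11.31°
pole (s+8): 8 + j1 → |·| = √(8²+1²) = √65 ≈ 8.0623, ∠ = arctan(1/8) ≈ 7.13°
pole (s+80): 80 + j1 → |·| = √(80²+1²) = √6401 ≈ 80.006, ∠ = arctan(1/80) ≈ 0.72°
∠G = 0.00° − 19.16° = -19.16°

-19.2°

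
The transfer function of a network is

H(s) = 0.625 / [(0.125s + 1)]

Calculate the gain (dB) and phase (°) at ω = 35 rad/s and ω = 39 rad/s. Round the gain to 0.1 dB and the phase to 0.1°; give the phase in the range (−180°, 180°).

At ω = 35 rad/s:
pole (1 + j35·0.125) = 1 + j4.375 → |·| ≈ 4.4878, ∠ ≈ 77.12°
|H| = 0.625 · 1 / (4.4878) ≈ 0.13927
Gain = 20 log₁₀(0.13927) ≈ -17.12 dB
∠H = (0°) − (77.12°) = -77.12°

At ω = 39 rad/s:
pole (1 + j39·0.125) = 1 + j4.875 → |·| ≈ 4.9765, ∠ ≈ 78.41°
|H| = 0.625 · 1 / (4.9765) ≈ 0.12559
Gain = 20 log₁₀(0.12559) ≈ -18.02 dB
∠H = (0°) − (78.41°) = -78.41°

ω = 35: -17.1 dB, -77.1°; ω = 39: -18.0 dB, -78.4°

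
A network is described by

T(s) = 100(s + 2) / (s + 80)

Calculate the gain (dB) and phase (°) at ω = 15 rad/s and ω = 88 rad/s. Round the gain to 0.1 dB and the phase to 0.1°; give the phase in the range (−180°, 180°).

ω = 15: 25.4 dB, 71.8°; ω = 88: 37.4 dB, 41.0°

At s = jω = j15:
zero (s+2): 2 + j15 → |·| = √(2²+15²) = √229 ≈ 15.133, ∠ = arctan(15/2) ≈ 82.41°
pole (s+80): 80 + j15 → |·| = √(80²+15²) = √6625 ≈ 81.394, ∠ = arctan(15/80) ≈ 10.62°
|T| = 100 · 15.133 / 81.394 ≈ 18.592
Gain = 20 log₁₀(18.592) ≈ 25.39 dB
∠T = 82.41° − 10.62° = 71.79°

At s = jω = j88:
zero (s+2): 2 + j88 → |·| = √(2²+88²) = √7748 ≈ 88.023, ∠ = arctan(88/2) ≈ 88.70°
pole (s+80): 80 + j88 → |·| = √(80²+88²) = √14144 ≈ 118.93, ∠ = arctan(88/80) ≈ 47.73°
|T| = 100 · 88.023 / 118.93 ≈ 74.012
Gain = 20 log₁₀(74.012) ≈ 37.39 dB
∠T = 88.70° − 47.73° = 40.97°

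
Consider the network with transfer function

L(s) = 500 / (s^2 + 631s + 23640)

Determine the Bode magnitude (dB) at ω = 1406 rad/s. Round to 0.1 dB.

Substitute s = j1406:
Numerator: 500 = 500 + j0
Denominator: (j1406)^2 + 631(j1406) + 23640 = -1953196 + j887186
|N| = √(500² + 0²) ≈ 500, ∠N ≈ 0.00°
|D| = √(1953196² + 887186²) ≈ 2.1452e+06, ∠D ≈ 155.57°
|L| = 500 / 2.1452e+06 ≈ 0.00023308
Gain = 20 log₁₀(0.00023308) ≈ -72.65 dB

-72.7 dB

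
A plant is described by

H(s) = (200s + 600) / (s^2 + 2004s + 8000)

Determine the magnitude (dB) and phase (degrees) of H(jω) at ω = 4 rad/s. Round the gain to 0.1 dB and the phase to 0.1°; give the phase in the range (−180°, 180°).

Substitute s = j4:
Numerator: 200(j4) + 600 = 600 + j800
Denominator: (j4)^2 + 2004(j4) + 8000 = 7984 + j8016
|N| = √(600² + 800²) ≈ 1000, ∠N ≈ 53.13°
|D| = √(7984² + 8016²) ≈ 11314, ∠D ≈ 45.11°
|H| = 1000 / 11314 ≈ 0.088386
Gain = 20 log₁₀(0.088386) ≈ -21.07 dB
∠H = 53.13° − 45.11° = 8.02°

-21.1 dB, 8.0°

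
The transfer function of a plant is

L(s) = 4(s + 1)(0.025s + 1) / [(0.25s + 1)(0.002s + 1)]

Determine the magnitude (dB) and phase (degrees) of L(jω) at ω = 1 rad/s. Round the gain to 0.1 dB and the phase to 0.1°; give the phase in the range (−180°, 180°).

14.8 dB, 32.3°

At ω = 1 rad/s:
zero (1 + j1·1) = 1 + j1 → |·| ≈ 1.4142, ∠ ≈ 45.00°
zero (1 + j1·0.025) = 1 + j0.025 → |·| ≈ 1.0003, ∠ ≈ 1.43°
pole (1 + j1·0.25) = 1 + j0.25 → |·| ≈ 1.0308, ∠ ≈ 14.04°
pole (1 + j1·0.002) = 1 + j0.002 → |·| ≈ 1, ∠ ≈ 0.11°
|L| = 4 · 1.4142 · 1.0003 / (1.0308 · 1) ≈ 5.4894
Gain = 20 log₁₀(5.4894) ≈ 14.79 dB
∠L = (45.00° + 1.43°) − (14.04° + 0.11°) = 32.28°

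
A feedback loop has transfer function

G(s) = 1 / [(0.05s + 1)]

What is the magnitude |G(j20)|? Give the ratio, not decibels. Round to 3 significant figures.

0.707

At ω = 20 rad/s:
pole (1 + j20·0.05) = 1 + j1 → |·| ≈ 1.4142, ∠ ≈ 45.00°
|G| = 1 · 1 / (1.4142) ≈ 0.70711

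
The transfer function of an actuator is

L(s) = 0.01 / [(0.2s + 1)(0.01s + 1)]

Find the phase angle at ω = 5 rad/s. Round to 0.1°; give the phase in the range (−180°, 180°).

At ω = 5 rad/s:
pole (1 + j5·0.2) = 1 + j1 → |·| ≈ 1.4142, ∠ ≈ 45.00°
pole (1 + j5·0.01) = 1 + j0.05 → |·| ≈ 1.0012, ∠ ≈ 2.86°
∠L = (0°) − (45.00° + 2.86°) = -47.86°

-47.9°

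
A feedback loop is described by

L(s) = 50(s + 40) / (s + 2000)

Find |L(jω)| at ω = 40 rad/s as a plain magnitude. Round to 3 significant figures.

At s = jω = j40:
zero (s+40): 40 + j40 → |·| = √(40²+40²) = √3200 ≈ 56.569, ∠ = arctan(40/40) ≈ 45.00°
pole (s+2000): 2000 + j40 → |·| = √(2000²+40²) = √4001600 ≈ 2000.4, ∠ = arctan(40/2000) ≈ 1.15°
|L| = 50 · 56.569 / 2000.4 ≈ 1.4139

1.41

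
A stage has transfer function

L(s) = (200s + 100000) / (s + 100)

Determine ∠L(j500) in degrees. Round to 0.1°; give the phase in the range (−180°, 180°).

Substitute s = j500:
Numerator: 200(j500) + 100000 = 100000 + j100000
Denominator: (j500) + 100 = 100 + j500
|N| = √(100000² + 100000²) ≈ 1.4142e+05, ∠N ≈ 45.00°
|D| = √(100² + 500²) ≈ 509.9, ∠D ≈ 78.69°
∠L = 45.00° − 78.69° = -33.69°

-33.7°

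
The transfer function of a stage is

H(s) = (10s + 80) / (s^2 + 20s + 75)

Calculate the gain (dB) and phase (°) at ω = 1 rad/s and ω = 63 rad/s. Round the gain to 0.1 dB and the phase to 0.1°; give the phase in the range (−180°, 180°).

Substitute s = j1:
Numerator: 10(j1) + 80 = 80 + j10
Denominator: (j1)^2 + 20(j1) + 75 = 74 + j20
|N| = √(80² + 10²) ≈ 80.623, ∠N ≈ 7.13°
|D| = √(74² + 20²) ≈ 76.655, ∠D ≈ 15.12°
|H| = 80.623 / 76.655 ≈ 1.0518
Gain = 20 log₁₀(1.0518) ≈ 0.44 dB
∠H = 7.13° − 15.12° = -7.99°

Substitute s = j63:
Numerator: 10(j63) + 80 = 80 + j630
Denominator: (j63)^2 + 20(j63) + 75 = -3894 + j1260
|N| = √(80² + 630²) ≈ 635.06, ∠N ≈ 82.76°
|D| = √(3894² + 1260²) ≈ 4092.8, ∠D ≈ 162.07°
|H| = 635.06 / 4092.8 ≈ 0.15517
Gain = 20 log₁₀(0.15517) ≈ -16.18 dB
∠H = 82.76° − 162.07° = -79.31°

ω = 1: 0.4 dB, -8.0°; ω = 63: -16.2 dB, -79.3°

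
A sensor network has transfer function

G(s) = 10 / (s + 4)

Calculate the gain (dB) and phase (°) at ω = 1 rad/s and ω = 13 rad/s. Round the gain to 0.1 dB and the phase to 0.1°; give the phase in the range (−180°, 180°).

At s = jω = j1:
pole (s+4): 4 + j1 → |·| = √(4²+1²) = √17 ≈ 4.1231, ∠ = arctan(1/4) ≈ 14.04°
|G| = 10 / 4.1231 ≈ 2.4254
Gain = 20 log₁₀(2.4254) ≈ 7.70 dB
∠G = 0.00° − 14.04° = -14.04°

At s = jω = j13:
pole (s+4): 4 + j13 → |·| = √(4²+13²) = √185 ≈ 13.601, ∠ = arctan(13/4) ≈ 72.90°
|G| = 10 / 13.601 ≈ 0.73524
Gain = 20 log₁₀(0.73524) ≈ -2.67 dB
∠G = 0.00° − 72.90° = -72.90°

ω = 1: 7.7 dB, -14.0°; ω = 13: -2.7 dB, -72.9°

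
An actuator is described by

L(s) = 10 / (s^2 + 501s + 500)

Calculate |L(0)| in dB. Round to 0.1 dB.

-34.0 dB

L(0) = 10 / 500 = 0.02
20 log₁₀(0.02) ≈ -33.98 dB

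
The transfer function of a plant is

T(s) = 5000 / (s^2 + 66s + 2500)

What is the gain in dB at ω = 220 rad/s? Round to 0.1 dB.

-19.7 dB

At s = jω = j220:
quadratic: (j220)² + 66·j220 + 2500 = -45900 + j14520 → |·| ≈ 48142, ∠ ≈ 162.45°
|T| = 5000 / 48142 ≈ 0.10386
Gain = 20 log₁₀(0.10386) ≈ -19.67 dB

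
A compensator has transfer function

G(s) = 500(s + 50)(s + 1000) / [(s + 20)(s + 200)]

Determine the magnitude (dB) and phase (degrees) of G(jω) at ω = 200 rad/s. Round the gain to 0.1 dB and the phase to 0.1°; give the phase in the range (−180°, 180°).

At s = jω = j200:
zero (s+50): 50 + j200 → |·| = √(50²+200²) = √42500 ≈ 206.16, ∠ = arctan(200/50) ≈ 75.96°
zero (s+1000): 1000 + j200 → |·| = √(1000²+200²) = √1040000 ≈ 1019.8, ∠ = arctan(200/1000) ≈ 11.31°
pole (s+20): 20 + j200 → |·| = √(20²+200²) = √40400 ≈ 201, ∠ = arctan(200/20) ≈ 84.29°
pole (s+200): 200 + j200 → |·| = √(200²+200²) = √80000 ≈ 282.84, ∠ = arctan(200/200) ≈ 45.00°
|G| = 500 · 2.1024e+05 / 56851 ≈ 1849
Gain = 20 log₁₀(1849) ≈ 65.34 dB
∠G = 87.27° − 129.29° = -42.02°

65.3 dB, -42.0°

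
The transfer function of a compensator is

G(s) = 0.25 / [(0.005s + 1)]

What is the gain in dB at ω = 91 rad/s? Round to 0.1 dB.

-12.9 dB

At ω = 91 rad/s:
pole (1 + j91·0.005) = 1 + j0.455 → |·| ≈ 1.0986, ∠ ≈ 24.47°
|G| = 0.25 · 1 / (1.0986) ≈ 0.22756
Gain = 20 log₁₀(0.22756) ≈ -12.86 dB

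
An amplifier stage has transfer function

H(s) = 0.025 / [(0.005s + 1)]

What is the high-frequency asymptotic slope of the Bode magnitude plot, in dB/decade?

-20 dB/decade

Each pole contributes −20 dB/decade at high frequency; each zero contributes +20 dB/decade.
Net: 0 zero(s) − 1 pole(s) → -20 dB/decade.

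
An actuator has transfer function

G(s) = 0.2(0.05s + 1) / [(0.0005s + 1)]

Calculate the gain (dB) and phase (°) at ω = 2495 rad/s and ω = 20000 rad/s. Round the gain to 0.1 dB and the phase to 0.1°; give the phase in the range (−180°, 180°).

ω = 2495: 23.9 dB, 38.3°; ω = 20000: 26.0 dB, 5.7°

At ω = 2495 rad/s:
zero (1 + j2495·0.05) = 1 + j124.75 → |·| ≈ 124.75, ∠ ≈ 89.54°
pole (1 + j2495·0.0005) = 1 + j1.2475 → |·| ≈ 1.5988, ∠ ≈ 51.28°
|G| = 0.2 · 124.75 / (1.5988) ≈ 15.605
Gain = 20 log₁₀(15.605) ≈ 23.87 dB
∠G = (89.54°) − (51.28°) = 38.26°

At ω = 20000 rad/s:
zero (1 + j20000·0.05) = 1 + j1000 → |·| ≈ 1000, ∠ ≈ 89.94°
pole (1 + j20000·0.0005) = 1 + j10 → |·| ≈ 10.05, ∠ ≈ 84.29°
|G| = 0.2 · 1000 / (10.05) ≈ 19.9
Gain = 20 log₁₀(19.9) ≈ 25.98 dB
∠G = (89.94°) − (84.29°) = 5.65°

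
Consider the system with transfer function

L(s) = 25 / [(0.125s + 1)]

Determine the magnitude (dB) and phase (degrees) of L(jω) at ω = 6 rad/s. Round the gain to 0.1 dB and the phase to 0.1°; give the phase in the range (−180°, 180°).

26.0 dB, -36.9°

At ω = 6 rad/s:
pole (1 + j6·0.125) = 1 + j0.75 → |·| ≈ 1.25, ∠ ≈ 36.87°
|L| = 25 · 1 / (1.25) ≈ 20
Gain = 20 log₁₀(20) ≈ 26.02 dB
∠L = (0°) − (36.87°) = -36.87°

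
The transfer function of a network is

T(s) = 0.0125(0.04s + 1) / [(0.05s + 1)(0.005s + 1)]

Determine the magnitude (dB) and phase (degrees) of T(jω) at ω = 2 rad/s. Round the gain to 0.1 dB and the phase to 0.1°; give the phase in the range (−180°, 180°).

-38.1 dB, -1.7°

At ω = 2 rad/s:
zero (1 + j2·0.04) = 1 + j0.08 → |·| ≈ 1.0032, ∠ ≈ 4.57°
pole (1 + j2·0.05) = 1 + j0.1 → |·| ≈ 1.005, ∠ ≈ 5.71°
pole (1 + j2·0.005) = 1 + j0.01 → |·| ≈ 1, ∠ ≈ 0.57°
|T| = 0.0125 · 1.0032 / (1.005 · 1) ≈ 0.012478
Gain = 20 log₁₀(0.012478) ≈ -38.08 dB
∠T = (4.57°) − (5.71° + 0.57°) = -1.71°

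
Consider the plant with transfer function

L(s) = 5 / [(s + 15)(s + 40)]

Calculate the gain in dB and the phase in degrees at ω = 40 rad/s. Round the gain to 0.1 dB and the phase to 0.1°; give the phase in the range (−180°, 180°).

-53.7 dB, -114.4°

At s = jω = j40:
pole (s+15): 15 + j40 → |·| = √(15²+40²) = √1825 ≈ 42.72, ∠ = arctan(40/15) ≈ 69.44°
pole (s+40): 40 + j40 → |·| = √(40²+40²) = √3200 ≈ 56.569, ∠ = arctan(40/40) ≈ 45.00°
|L| = 5 / 2416.6 ≈ 0.002069
Gain = 20 log₁₀(0.002069) ≈ -53.68 dB
∠L = 0.00° − 114.44° = -114.44°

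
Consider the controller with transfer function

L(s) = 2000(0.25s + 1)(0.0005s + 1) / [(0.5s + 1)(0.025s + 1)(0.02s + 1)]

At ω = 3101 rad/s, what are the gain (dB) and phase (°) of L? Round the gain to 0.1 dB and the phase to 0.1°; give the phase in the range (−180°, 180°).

At ω = 3101 rad/s:
zero (1 + j3101·0.25) = 1 + j775.25 → |·| ≈ 775.25, ∠ ≈ 89.93°
zero (1 + j3101·0.0005) = 1 + j1.5505 → |·| ≈ 1.845, ∠ ≈ 57.18°
pole (1 + j3101·0.5) = 1 + j1550.5 → |·| ≈ 1550.5, ∠ ≈ 89.96°
pole (1 + j3101·0.025) = 1 + j77.525 → |·| ≈ 77.531, ∠ ≈ 89.26°
pole (1 + j3101·0.02) = 1 + j62.02 → |·| ≈ 62.028, ∠ ≈ 89.08°
|L| = 2000 · 775.25 · 1.845 / (1550.5 · 77.531 · 62.028) ≈ 0.38365
Gain = 20 log₁₀(0.38365) ≈ -8.32 dB
∠L = (89.93° + 57.18°) − (89.96° + 89.26° + 89.08°) = -121.19°

-8.3 dB, -121.2°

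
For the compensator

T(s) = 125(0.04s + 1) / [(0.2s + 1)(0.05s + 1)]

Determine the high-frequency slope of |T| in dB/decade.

Each pole contributes −20 dB/decade at high frequency; each zero contributes +20 dB/decade.
Net: 1 zero(s) − 2 pole(s) → -20 dB/decade.

-20 dB/decade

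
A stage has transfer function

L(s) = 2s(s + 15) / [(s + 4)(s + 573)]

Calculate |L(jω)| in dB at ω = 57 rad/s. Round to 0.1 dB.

-13.8 dB

At s = jω = j57:
zero (s+15): 15 + j57 → |·| = √(15²+57²) = √3474 ≈ 58.941, ∠ = arctan(57/15) ≈ 75.26°
zero at origin: s = j57 → |·| = 57, ∠ = 90.00°
pole (s+4): 4 + j57 → |·| = √(4²+57²) = √3265 ≈ 57.14, ∠ = arctan(57/4) ≈ 85.99°
pole (s+573): 573 + j57 → |·| = √(573²+57²) = √331578 ≈ 575.83, ∠ = arctan(57/573) ≈ 5.68°
|L| = 2 · 3359.6 / 32903 ≈ 0.20421
Gain = 20 log₁₀(0.20421) ≈ -13.80 dB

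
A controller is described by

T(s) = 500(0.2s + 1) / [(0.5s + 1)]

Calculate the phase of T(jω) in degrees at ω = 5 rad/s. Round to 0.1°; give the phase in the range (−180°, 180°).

At ω = 5 rad/s:
zero (1 + j5·0.2) = 1 + j1 → |·| ≈ 1.4142, ∠ ≈ 45.00°
pole (1 + j5·0.5) = 1 + j2.5 → |·| ≈ 2.6926, ∠ ≈ 68.20°
∠T = (45.00°) − (68.20°) = -23.20°

-23.2°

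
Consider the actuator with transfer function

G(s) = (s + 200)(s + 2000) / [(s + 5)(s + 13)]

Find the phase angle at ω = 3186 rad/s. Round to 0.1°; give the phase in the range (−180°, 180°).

-35.4°

At s = jω = j3186:
zero (s+200): 200 + j3186 → |·| = √(200²+3186²) = √10190596 ≈ 3192.3, ∠ = arctan(3186/200) ≈ 86.41°
zero (s+2000): 2000 + j3186 → |·| = √(2000²+3186²) = √14150596 ≈ 3761.7, ∠ = arctan(3186/2000) ≈ 57.88°
pole (s+5): 5 + j3186 → |·| = √(5²+3186²) = √10150621 ≈ 3186, ∠ = arctan(3186/5) ≈ 89.91°
pole (s+13): 13 + j3186 → |·| = √(13²+3186²) = √10150765 ≈ 3186, ∠ = arctan(3186/13) ≈ 89.77°
∠G = 144.29° − 179.68° = -35.39°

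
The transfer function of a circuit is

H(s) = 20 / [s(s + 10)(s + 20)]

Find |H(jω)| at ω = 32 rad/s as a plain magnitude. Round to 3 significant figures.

At s = jω = j32:
pole (s+10): 10 + j32 → |·| = √(10²+32²) = √1124 ≈ 33.526, ∠ = arctan(32/10) ≈ 72.65°
pole (s+20): 20 + j32 → |·| = √(20²+32²) = √1424 ≈ 37.736, ∠ = arctan(32/20) ≈ 57.99°
pole at origin: |s| = 32, ∠ = 90.00° (in denominator)
|H| = 20 / 40484 ≈ 0.00049402

0.000494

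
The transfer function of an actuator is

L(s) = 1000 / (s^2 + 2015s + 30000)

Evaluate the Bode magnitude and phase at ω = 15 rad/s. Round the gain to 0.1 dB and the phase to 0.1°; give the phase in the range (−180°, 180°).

Substitute s = j15:
Numerator: 1000 = 1000 + j0
Denominator: (j15)^2 + 2015(j15) + 30000 = 29775 + j30225
|N| = √(1000² + 0²) ≈ 1000, ∠N ≈ 0.00°
|D| = √(29775² + 30225²) ≈ 42428, ∠D ≈ 45.43°
|L| = 1000 / 42428 ≈ 0.023569
Gain = 20 log₁₀(0.023569) ≈ -32.55 dB
∠L = 0.00° − 45.43° = -45.43°

-32.6 dB, -45.4°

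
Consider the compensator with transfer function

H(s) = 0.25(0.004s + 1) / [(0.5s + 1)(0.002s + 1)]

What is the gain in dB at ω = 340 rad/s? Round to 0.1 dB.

-53.8 dB

At ω = 340 rad/s:
zero (1 + j340·0.004) = 1 + j1.36 → |·| ≈ 1.6881, ∠ ≈ 53.67°
pole (1 + j340·0.5) = 1 + j170 → |·| ≈ 170, ∠ ≈ 89.66°
pole (1 + j340·0.002) = 1 + j0.68 → |·| ≈ 1.2093, ∠ ≈ 34.22°
|H| = 0.25 · 1.6881 / (170 · 1.2093) ≈ 0.0020528
Gain = 20 log₁₀(0.0020528) ≈ -53.75 dB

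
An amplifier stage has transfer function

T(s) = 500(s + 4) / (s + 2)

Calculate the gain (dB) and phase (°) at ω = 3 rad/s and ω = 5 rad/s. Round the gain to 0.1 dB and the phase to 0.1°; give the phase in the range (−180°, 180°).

ω = 3: 56.8 dB, -19.4°; ω = 5: 55.5 dB, -16.9°

At s = jω = j3:
zero (s+4): 4 + j3 → |·| = √(4²+3²) = √25 ≈ 5, ∠ = arctan(3/4) ≈ 36.87°
pole (s+2): 2 + j3 → |·| = √(2²+3²) = √13 ≈ 3.6056, ∠ = arctan(3/2) ≈ 56.31°
|T| = 500 · 5 / 3.6056 ≈ 693.37
Gain = 20 log₁₀(693.37) ≈ 56.82 dB
∠T = 36.87° − 56.31° = -19.44°

At s = jω = j5:
zero (s+4): 4 + j5 → |·| = √(4²+5²) = √41 ≈ 6.4031, ∠ = arctan(5/4) ≈ 51.34°
pole (s+2): 2 + j5 → |·| = √(2²+5²) = √29 ≈ 5.3852, ∠ = arctan(5/2) ≈ 68.20°
|T| = 500 · 6.4031 / 5.3852 ≈ 594.51
Gain = 20 log₁₀(594.51) ≈ 55.48 dB
∠T = 51.34° − 68.20° = -16.86°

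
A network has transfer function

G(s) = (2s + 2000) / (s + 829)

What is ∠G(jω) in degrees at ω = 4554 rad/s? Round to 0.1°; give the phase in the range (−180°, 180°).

Substitute s = j4554:
Numerator: 2(j4554) + 2000 = 2000 + j9108
Denominator: (j4554) + 829 = 829 + j4554
|N| = √(2000² + 9108²) ≈ 9325, ∠N ≈ 77.62°
|D| = √(829² + 4554²) ≈ 4628.8, ∠D ≈ 79.68°
∠G = 77.62° − 79.68° = -2.06°

-2.1°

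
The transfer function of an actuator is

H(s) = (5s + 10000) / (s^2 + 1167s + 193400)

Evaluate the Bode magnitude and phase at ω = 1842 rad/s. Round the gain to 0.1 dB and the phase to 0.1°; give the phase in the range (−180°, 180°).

-49.1 dB, -103.5°

Substitute s = j1842:
Numerator: 5(j1842) + 10000 = 10000 + j9210
Denominator: (j1842)^2 + 1167(j1842) + 193400 = -3199564 + j2149614
|N| = √(10000² + 9210²) ≈ 13595, ∠N ≈ 42.65°
|D| = √(3199564² + 2149614²) ≈ 3.8546e+06, ∠D ≈ 146.10°
|H| = 13595 / 3.8546e+06 ≈ 0.003527
Gain = 20 log₁₀(0.003527) ≈ -49.05 dB
∠H = 42.65° − 146.10° = -103.45°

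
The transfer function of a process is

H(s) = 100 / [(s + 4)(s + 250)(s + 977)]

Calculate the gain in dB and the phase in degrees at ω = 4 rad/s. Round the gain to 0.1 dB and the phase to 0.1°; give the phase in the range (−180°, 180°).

-82.8 dB, -46.2°

At s = jω = j4:
pole (s+4): 4 + j4 → |·| = √(4²+4²) = √32 ≈ 5.6569, ∠ = arctan(4/4) ≈ 45.00°
pole (s+250): 250 + j4 → |·| = √(250²+4²) = √62516 ≈ 250.03, ∠ = arctan(4/250) ≈ 0.92°
pole (s+977): 977 + j4 → |·| = √(977²+4²) = √954545 ≈ 977.01, ∠ = arctan(4/977) ≈ 0.23°
|H| = 100 / 1.3819e+06 ≈ 7.2364e-05
Gain = 20 log₁₀(7.2364e-05) ≈ -82.81 dB
∠H = 0.00° − 46.15° = -46.15°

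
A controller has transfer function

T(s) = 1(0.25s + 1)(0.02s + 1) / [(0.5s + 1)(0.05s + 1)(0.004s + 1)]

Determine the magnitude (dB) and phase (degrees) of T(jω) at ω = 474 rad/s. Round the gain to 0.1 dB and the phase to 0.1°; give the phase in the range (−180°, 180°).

At ω = 474 rad/s:
zero (1 + j474·0.25) = 1 + j118.5 → |·| ≈ 118.5, ∠ ≈ 89.52°
zero (1 + j474·0.02) = 1 + j9.48 → |·| ≈ 9.5326, ∠ ≈ 83.98°
pole (1 + j474·0.5) = 1 + j237 → |·| ≈ 237, ∠ ≈ 89.76°
pole (1 + j474·0.05) = 1 + j23.7 → |·| ≈ 23.721, ∠ ≈ 87.58°
pole (1 + j474·0.004) = 1 + j1.896 → |·| ≈ 2.1436, ∠ ≈ 62.19°
|T| = 1 · 118.5 · 9.5326 / (237 · 23.721 · 2.1436) ≈ 0.093736
Gain = 20 log₁₀(0.093736) ≈ -20.56 dB
∠T = (89.52° + 83.98°) − (89.76° + 87.58° + 62.19°) = -66.03°

-20.6 dB, -66.0°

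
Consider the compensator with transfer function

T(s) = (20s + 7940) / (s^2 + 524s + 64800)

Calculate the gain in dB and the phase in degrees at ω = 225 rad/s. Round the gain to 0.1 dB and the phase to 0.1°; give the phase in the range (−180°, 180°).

Substitute s = j225:
Numerator: 20(j225) + 7940 = 7940 + j4500
Denominator: (j225)^2 + 524(j225) + 64800 = 14175 + j117900
|N| = √(7940² + 4500²) ≈ 9126.5, ∠N ≈ 29.54°
|D| = √(14175² + 117900²) ≈ 1.1875e+05, ∠D ≈ 83.14°
|T| = 9126.5 / 1.1875e+05 ≈ 0.076855
Gain = 20 log₁₀(0.076855) ≈ -22.29 dB
∠T = 29.54° − 83.14° = -53.60°

-22.3 dB, -53.6°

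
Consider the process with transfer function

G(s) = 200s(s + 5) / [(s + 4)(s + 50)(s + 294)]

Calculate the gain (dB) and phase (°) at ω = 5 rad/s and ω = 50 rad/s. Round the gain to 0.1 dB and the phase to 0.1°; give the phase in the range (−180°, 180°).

At s = jω = j5:
zero (s+5): 5 + j5 → |·| = √(5²+5²) = √50 ≈ 7.0711, ∠ = arctan(5/5) ≈ 45.00°
zero at origin: s = j5 → |·| = 5, ∠ = 90.00°
pole (s+4): 4 + j5 → |·| = √(4²+5²) = √41 ≈ 6.4031, ∠ = arctan(5/4) ≈ 51.34°
pole (s+50): 50 + j5 → |·| = √(50²+5²) = √2525 ≈ 50.249, ∠ = arctan(5/50) ≈ 5.71°
pole (s+294): 294 + j5 → |·| = √(294²+5²) = √86461 ≈ 294.04, ∠ = arctan(5/294) ≈ 0.97°
|G| = 200 · 35.355 / 94607 ≈ 0.074741
Gain = 20 log₁₀(0.074741) ≈ -22.53 dB
∠G = 135.00° − 58.02° = 76.98°

At s = jω = j50:
zero (s+5): 5 + j50 → |·| = √(5²+50²) = √2525 ≈ 50.249, ∠ = arctan(50/5) ≈ 84.29°
zero at origin: s = j50 → |·| = 50, ∠ = 90.00°
pole (s+4): 4 + j50 → |·| = √(4²+50²) = √2516 ≈ 50.16, ∠ = arctan(50/4) ≈ 85.43°
pole (s+50): 50 + j50 → |·| = √(50²+50²) = √5000 ≈ 70.711, ∠ = arctan(50/50) ≈ 45.00°
pole (s+294): 294 + j50 → |·| = √(294²+50²) = √88936 ≈ 298.22, ∠ = arctan(50/294) ≈ 9.65°
|G| = 200 · 2512.5 / 1.0577e+06 ≈ 0.47509
Gain = 20 log₁₀(0.47509) ≈ -6.46 dB
∠G = 174.29° − 140.08° = 34.21°

ω = 5: -22.5 dB, 77.0°; ω = 50: -6.5 dB, 34.2°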